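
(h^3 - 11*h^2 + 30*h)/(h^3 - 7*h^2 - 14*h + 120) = h/(h + 4)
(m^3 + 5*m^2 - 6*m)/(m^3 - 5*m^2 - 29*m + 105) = m*(m^2 + 5*m - 6)/(m^3 - 5*m^2 - 29*m + 105)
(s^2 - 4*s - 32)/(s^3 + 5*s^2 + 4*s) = (s - 8)/(s*(s + 1))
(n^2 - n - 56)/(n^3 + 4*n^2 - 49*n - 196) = (n - 8)/(n^2 - 3*n - 28)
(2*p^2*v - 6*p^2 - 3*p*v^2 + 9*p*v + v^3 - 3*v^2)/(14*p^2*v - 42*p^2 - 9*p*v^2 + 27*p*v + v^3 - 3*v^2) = (p - v)/(7*p - v)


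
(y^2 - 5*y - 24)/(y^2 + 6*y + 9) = (y - 8)/(y + 3)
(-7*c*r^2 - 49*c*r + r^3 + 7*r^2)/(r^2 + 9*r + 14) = r*(-7*c + r)/(r + 2)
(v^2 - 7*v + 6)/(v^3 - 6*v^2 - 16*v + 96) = (v - 1)/(v^2 - 16)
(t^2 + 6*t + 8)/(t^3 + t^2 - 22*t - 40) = 1/(t - 5)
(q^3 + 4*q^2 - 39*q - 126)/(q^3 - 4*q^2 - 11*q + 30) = (q^2 + q - 42)/(q^2 - 7*q + 10)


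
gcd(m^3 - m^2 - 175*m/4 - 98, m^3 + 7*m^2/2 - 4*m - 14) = m + 7/2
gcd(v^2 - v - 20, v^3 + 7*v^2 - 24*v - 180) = v - 5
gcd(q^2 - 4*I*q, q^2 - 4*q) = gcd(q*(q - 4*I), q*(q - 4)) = q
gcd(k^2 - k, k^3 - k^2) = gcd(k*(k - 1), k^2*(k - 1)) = k^2 - k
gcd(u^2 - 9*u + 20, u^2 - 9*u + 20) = u^2 - 9*u + 20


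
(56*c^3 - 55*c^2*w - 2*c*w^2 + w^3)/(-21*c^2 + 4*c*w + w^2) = (8*c^2 - 9*c*w + w^2)/(-3*c + w)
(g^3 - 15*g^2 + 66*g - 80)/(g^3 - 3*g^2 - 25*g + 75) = (g^2 - 10*g + 16)/(g^2 + 2*g - 15)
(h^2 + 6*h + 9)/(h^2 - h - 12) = (h + 3)/(h - 4)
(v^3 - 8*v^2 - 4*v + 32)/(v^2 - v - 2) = (v^2 - 6*v - 16)/(v + 1)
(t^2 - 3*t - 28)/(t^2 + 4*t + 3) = (t^2 - 3*t - 28)/(t^2 + 4*t + 3)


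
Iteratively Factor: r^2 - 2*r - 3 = (r - 3)*(r + 1)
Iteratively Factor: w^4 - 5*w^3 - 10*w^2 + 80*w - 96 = (w - 3)*(w^3 - 2*w^2 - 16*w + 32) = (w - 4)*(w - 3)*(w^2 + 2*w - 8) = (w - 4)*(w - 3)*(w + 4)*(w - 2)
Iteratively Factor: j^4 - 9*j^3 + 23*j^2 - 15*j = (j - 5)*(j^3 - 4*j^2 + 3*j) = (j - 5)*(j - 1)*(j^2 - 3*j) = (j - 5)*(j - 3)*(j - 1)*(j)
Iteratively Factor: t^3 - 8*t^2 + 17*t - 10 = (t - 5)*(t^2 - 3*t + 2) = (t - 5)*(t - 2)*(t - 1)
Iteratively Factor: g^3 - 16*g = (g)*(g^2 - 16) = g*(g - 4)*(g + 4)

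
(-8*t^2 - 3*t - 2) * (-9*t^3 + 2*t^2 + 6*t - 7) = 72*t^5 + 11*t^4 - 36*t^3 + 34*t^2 + 9*t + 14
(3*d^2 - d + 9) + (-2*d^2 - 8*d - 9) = d^2 - 9*d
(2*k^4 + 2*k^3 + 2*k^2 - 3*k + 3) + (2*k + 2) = 2*k^4 + 2*k^3 + 2*k^2 - k + 5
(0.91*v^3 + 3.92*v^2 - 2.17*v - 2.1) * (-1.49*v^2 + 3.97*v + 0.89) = -1.3559*v^5 - 2.2281*v^4 + 19.6056*v^3 - 1.9971*v^2 - 10.2683*v - 1.869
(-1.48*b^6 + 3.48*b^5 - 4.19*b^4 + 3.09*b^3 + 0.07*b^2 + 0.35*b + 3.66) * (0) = 0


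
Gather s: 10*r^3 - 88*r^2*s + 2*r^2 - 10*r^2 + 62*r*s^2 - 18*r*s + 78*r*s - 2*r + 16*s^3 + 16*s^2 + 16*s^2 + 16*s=10*r^3 - 8*r^2 - 2*r + 16*s^3 + s^2*(62*r + 32) + s*(-88*r^2 + 60*r + 16)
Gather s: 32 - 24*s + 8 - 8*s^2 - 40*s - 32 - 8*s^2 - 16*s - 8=-16*s^2 - 80*s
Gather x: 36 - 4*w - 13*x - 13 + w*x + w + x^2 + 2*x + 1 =-3*w + x^2 + x*(w - 11) + 24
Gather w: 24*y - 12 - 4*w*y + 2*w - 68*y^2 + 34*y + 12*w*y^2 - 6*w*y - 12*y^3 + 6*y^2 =w*(12*y^2 - 10*y + 2) - 12*y^3 - 62*y^2 + 58*y - 12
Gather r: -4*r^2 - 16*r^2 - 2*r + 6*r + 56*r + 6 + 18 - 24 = -20*r^2 + 60*r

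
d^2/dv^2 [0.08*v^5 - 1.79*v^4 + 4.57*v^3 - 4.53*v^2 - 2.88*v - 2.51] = 1.6*v^3 - 21.48*v^2 + 27.42*v - 9.06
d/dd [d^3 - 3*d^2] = 3*d*(d - 2)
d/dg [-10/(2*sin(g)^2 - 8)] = 10*sin(g)*cos(g)/(sin(g)^2 - 4)^2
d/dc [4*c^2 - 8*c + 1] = 8*c - 8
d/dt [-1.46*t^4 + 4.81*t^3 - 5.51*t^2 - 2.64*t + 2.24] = -5.84*t^3 + 14.43*t^2 - 11.02*t - 2.64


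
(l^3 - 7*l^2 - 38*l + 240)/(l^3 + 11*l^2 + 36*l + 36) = (l^2 - 13*l + 40)/(l^2 + 5*l + 6)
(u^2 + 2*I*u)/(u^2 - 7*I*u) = (u + 2*I)/(u - 7*I)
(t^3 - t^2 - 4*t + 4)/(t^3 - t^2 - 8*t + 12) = (t^2 + t - 2)/(t^2 + t - 6)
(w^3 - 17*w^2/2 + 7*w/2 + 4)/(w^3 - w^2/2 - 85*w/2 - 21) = (w^2 - 9*w + 8)/(w^2 - w - 42)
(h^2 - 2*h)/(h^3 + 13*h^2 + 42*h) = (h - 2)/(h^2 + 13*h + 42)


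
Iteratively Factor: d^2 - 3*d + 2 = (d - 2)*(d - 1)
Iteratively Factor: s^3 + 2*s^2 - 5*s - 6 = (s - 2)*(s^2 + 4*s + 3) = (s - 2)*(s + 3)*(s + 1)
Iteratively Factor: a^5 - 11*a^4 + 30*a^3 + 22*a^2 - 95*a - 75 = (a + 1)*(a^4 - 12*a^3 + 42*a^2 - 20*a - 75) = (a - 3)*(a + 1)*(a^3 - 9*a^2 + 15*a + 25) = (a - 5)*(a - 3)*(a + 1)*(a^2 - 4*a - 5) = (a - 5)^2*(a - 3)*(a + 1)*(a + 1)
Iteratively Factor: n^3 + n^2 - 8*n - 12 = (n + 2)*(n^2 - n - 6) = (n + 2)^2*(n - 3)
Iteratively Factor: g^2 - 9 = (g + 3)*(g - 3)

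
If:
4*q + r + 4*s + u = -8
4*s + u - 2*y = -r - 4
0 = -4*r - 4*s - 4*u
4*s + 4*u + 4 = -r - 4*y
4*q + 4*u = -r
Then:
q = -11/13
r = 12/13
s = -20/13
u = 8/13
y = -4/13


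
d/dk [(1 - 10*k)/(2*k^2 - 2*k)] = (5*k^2 - k + 1/2)/(k^2*(k^2 - 2*k + 1))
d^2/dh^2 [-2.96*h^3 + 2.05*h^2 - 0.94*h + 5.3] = 4.1 - 17.76*h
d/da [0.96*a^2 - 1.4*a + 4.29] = 1.92*a - 1.4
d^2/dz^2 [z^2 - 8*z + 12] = 2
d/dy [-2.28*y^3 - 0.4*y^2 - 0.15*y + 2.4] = -6.84*y^2 - 0.8*y - 0.15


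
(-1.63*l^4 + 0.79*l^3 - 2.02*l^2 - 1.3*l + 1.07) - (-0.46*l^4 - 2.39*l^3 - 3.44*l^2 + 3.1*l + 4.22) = -1.17*l^4 + 3.18*l^3 + 1.42*l^2 - 4.4*l - 3.15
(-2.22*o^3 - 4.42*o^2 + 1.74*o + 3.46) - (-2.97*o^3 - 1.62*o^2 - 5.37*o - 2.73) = 0.75*o^3 - 2.8*o^2 + 7.11*o + 6.19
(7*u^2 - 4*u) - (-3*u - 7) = 7*u^2 - u + 7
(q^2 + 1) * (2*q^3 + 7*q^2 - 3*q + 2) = 2*q^5 + 7*q^4 - q^3 + 9*q^2 - 3*q + 2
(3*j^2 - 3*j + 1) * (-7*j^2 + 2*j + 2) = -21*j^4 + 27*j^3 - 7*j^2 - 4*j + 2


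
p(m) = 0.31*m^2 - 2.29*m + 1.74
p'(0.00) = -2.29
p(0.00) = 1.74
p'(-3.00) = -4.15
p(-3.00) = 11.40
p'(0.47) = -2.00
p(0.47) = 0.73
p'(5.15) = 0.90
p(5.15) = -1.83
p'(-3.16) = -4.25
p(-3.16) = 12.07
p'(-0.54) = -2.62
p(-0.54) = 3.07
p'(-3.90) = -4.71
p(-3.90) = 15.39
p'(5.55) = 1.15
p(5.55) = -1.42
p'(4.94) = 0.77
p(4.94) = -2.01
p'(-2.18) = -3.64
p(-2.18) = 8.21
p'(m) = 0.62*m - 2.29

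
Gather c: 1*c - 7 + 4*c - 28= 5*c - 35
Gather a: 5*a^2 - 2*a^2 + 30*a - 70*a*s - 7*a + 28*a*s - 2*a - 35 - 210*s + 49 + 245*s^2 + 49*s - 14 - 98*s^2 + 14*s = 3*a^2 + a*(21 - 42*s) + 147*s^2 - 147*s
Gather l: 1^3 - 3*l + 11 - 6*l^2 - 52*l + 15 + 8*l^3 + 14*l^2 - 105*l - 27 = 8*l^3 + 8*l^2 - 160*l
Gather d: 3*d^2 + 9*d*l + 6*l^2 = 3*d^2 + 9*d*l + 6*l^2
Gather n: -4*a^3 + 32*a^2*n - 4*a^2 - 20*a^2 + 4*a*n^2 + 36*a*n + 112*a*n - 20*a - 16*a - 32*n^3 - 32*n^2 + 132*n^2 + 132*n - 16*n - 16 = -4*a^3 - 24*a^2 - 36*a - 32*n^3 + n^2*(4*a + 100) + n*(32*a^2 + 148*a + 116) - 16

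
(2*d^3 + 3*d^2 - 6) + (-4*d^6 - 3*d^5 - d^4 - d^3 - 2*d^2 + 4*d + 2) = -4*d^6 - 3*d^5 - d^4 + d^3 + d^2 + 4*d - 4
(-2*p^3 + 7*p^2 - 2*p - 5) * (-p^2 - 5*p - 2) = 2*p^5 + 3*p^4 - 29*p^3 + p^2 + 29*p + 10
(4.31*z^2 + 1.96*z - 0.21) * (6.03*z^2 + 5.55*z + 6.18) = 25.9893*z^4 + 35.7393*z^3 + 36.2475*z^2 + 10.9473*z - 1.2978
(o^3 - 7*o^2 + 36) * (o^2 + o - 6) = o^5 - 6*o^4 - 13*o^3 + 78*o^2 + 36*o - 216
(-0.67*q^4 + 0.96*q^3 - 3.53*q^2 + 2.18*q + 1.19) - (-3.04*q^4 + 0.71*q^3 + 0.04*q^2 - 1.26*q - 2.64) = 2.37*q^4 + 0.25*q^3 - 3.57*q^2 + 3.44*q + 3.83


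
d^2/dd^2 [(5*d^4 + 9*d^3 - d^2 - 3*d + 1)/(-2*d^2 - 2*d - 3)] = 2*(-20*d^6 - 60*d^5 - 150*d^4 - 214*d^3 - 462*d^2 - 309*d - 7)/(8*d^6 + 24*d^5 + 60*d^4 + 80*d^3 + 90*d^2 + 54*d + 27)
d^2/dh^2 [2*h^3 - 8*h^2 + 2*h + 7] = 12*h - 16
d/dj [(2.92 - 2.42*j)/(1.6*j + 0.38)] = (-8.94656*j - 2.124808)/(1.6*j + 0.38)^3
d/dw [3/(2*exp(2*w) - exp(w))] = 3*(1 - 4*exp(w))*exp(-w)/(2*exp(w) - 1)^2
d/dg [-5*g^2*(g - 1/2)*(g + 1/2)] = -20*g^3 + 5*g/2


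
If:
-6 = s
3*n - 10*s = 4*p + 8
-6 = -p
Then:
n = -28/3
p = 6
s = -6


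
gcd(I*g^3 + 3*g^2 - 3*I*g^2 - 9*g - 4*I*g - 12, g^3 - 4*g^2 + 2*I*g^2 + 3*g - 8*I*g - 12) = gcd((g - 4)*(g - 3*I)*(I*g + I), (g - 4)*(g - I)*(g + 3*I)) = g - 4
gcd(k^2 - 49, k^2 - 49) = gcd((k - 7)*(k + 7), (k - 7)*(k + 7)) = k^2 - 49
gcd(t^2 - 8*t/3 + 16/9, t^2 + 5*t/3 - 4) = t - 4/3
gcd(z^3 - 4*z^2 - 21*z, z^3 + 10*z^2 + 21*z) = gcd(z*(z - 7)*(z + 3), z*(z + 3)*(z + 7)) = z^2 + 3*z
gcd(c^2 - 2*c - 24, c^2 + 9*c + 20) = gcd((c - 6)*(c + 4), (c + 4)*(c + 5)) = c + 4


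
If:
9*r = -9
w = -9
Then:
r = -1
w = -9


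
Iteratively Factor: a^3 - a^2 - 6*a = (a - 3)*(a^2 + 2*a) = (a - 3)*(a + 2)*(a)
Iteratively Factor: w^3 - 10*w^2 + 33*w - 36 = (w - 3)*(w^2 - 7*w + 12) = (w - 3)^2*(w - 4)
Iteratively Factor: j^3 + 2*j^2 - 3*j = (j - 1)*(j^2 + 3*j) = j*(j - 1)*(j + 3)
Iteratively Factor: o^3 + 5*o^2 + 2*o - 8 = (o - 1)*(o^2 + 6*o + 8) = (o - 1)*(o + 2)*(o + 4)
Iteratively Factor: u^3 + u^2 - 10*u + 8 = (u - 2)*(u^2 + 3*u - 4) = (u - 2)*(u + 4)*(u - 1)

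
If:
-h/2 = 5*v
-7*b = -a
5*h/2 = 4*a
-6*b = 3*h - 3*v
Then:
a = 0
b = 0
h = 0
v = 0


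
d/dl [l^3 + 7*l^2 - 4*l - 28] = 3*l^2 + 14*l - 4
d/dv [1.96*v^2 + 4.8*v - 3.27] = 3.92*v + 4.8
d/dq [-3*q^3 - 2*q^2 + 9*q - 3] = -9*q^2 - 4*q + 9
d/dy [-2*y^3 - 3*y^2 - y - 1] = -6*y^2 - 6*y - 1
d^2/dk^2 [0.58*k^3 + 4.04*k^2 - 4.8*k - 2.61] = 3.48*k + 8.08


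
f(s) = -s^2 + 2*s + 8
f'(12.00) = -22.00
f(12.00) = -112.00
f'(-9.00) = 20.00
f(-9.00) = -91.00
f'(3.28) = -4.56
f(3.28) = 3.80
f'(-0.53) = 3.06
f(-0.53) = 6.66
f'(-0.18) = 2.36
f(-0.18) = 7.61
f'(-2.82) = 7.64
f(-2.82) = -5.59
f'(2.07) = -2.14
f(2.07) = 7.86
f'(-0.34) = 2.68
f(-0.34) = 7.20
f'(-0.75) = 3.50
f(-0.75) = 5.94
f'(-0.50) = 3.00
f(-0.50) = 6.75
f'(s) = 2 - 2*s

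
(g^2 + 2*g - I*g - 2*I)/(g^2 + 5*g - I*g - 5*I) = (g + 2)/(g + 5)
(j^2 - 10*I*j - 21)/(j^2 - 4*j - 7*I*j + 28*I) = (j - 3*I)/(j - 4)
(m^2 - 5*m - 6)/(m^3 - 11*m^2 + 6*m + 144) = (m + 1)/(m^2 - 5*m - 24)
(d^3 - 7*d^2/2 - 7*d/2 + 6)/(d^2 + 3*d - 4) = (d^2 - 5*d/2 - 6)/(d + 4)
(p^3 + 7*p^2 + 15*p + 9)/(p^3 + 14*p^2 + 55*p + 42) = (p^2 + 6*p + 9)/(p^2 + 13*p + 42)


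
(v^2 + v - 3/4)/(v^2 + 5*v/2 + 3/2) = (v - 1/2)/(v + 1)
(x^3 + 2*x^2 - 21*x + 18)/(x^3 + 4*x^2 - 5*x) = (x^2 + 3*x - 18)/(x*(x + 5))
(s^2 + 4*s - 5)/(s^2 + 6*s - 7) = (s + 5)/(s + 7)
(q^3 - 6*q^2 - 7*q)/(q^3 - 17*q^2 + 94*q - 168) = q*(q + 1)/(q^2 - 10*q + 24)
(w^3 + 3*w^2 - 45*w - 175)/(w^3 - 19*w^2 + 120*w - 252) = (w^2 + 10*w + 25)/(w^2 - 12*w + 36)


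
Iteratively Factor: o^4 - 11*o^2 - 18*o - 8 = (o + 1)*(o^3 - o^2 - 10*o - 8) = (o + 1)*(o + 2)*(o^2 - 3*o - 4) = (o - 4)*(o + 1)*(o + 2)*(o + 1)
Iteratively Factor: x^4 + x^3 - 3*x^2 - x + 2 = (x - 1)*(x^3 + 2*x^2 - x - 2) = (x - 1)^2*(x^2 + 3*x + 2) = (x - 1)^2*(x + 2)*(x + 1)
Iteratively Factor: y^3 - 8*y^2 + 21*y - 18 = (y - 2)*(y^2 - 6*y + 9) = (y - 3)*(y - 2)*(y - 3)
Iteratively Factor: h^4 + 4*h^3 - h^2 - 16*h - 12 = (h - 2)*(h^3 + 6*h^2 + 11*h + 6) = (h - 2)*(h + 3)*(h^2 + 3*h + 2) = (h - 2)*(h + 2)*(h + 3)*(h + 1)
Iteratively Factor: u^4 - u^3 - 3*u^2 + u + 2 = (u - 1)*(u^3 - 3*u - 2) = (u - 1)*(u + 1)*(u^2 - u - 2) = (u - 2)*(u - 1)*(u + 1)*(u + 1)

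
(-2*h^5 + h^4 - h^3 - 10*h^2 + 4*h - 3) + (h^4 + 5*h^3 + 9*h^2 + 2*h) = -2*h^5 + 2*h^4 + 4*h^3 - h^2 + 6*h - 3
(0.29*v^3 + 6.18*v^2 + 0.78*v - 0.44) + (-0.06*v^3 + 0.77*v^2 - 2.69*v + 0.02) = 0.23*v^3 + 6.95*v^2 - 1.91*v - 0.42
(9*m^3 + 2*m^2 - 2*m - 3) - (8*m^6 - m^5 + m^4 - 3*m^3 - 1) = -8*m^6 + m^5 - m^4 + 12*m^3 + 2*m^2 - 2*m - 2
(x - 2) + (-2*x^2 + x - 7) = -2*x^2 + 2*x - 9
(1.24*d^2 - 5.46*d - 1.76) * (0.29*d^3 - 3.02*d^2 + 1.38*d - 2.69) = 0.3596*d^5 - 5.3282*d^4 + 17.69*d^3 - 5.5552*d^2 + 12.2586*d + 4.7344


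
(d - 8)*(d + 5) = d^2 - 3*d - 40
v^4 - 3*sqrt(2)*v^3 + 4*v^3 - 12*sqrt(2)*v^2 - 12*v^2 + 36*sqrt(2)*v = v*(v - 2)*(v + 6)*(v - 3*sqrt(2))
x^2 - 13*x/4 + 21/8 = (x - 7/4)*(x - 3/2)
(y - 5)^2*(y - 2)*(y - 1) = y^4 - 13*y^3 + 57*y^2 - 95*y + 50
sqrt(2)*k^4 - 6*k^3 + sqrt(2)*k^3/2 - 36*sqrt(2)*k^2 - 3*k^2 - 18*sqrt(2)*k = k*(k - 6*sqrt(2))*(k + 3*sqrt(2))*(sqrt(2)*k + sqrt(2)/2)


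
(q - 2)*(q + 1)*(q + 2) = q^3 + q^2 - 4*q - 4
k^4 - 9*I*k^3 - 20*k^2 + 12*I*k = k*(k - 6*I)*(k - 2*I)*(k - I)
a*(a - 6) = a^2 - 6*a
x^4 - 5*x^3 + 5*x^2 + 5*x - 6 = (x - 3)*(x - 2)*(x - 1)*(x + 1)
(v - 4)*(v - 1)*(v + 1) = v^3 - 4*v^2 - v + 4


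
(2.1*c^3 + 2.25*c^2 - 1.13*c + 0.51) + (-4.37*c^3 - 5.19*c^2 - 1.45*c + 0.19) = -2.27*c^3 - 2.94*c^2 - 2.58*c + 0.7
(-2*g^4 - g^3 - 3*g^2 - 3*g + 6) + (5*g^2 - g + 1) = -2*g^4 - g^3 + 2*g^2 - 4*g + 7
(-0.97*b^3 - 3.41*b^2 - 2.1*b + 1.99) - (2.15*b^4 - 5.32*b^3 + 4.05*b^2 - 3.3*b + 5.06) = -2.15*b^4 + 4.35*b^3 - 7.46*b^2 + 1.2*b - 3.07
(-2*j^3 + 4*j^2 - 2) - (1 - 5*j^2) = -2*j^3 + 9*j^2 - 3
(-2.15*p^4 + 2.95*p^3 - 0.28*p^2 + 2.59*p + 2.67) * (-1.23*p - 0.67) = 2.6445*p^5 - 2.188*p^4 - 1.6321*p^3 - 2.9981*p^2 - 5.0194*p - 1.7889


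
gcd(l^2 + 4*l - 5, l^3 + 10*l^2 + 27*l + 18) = 1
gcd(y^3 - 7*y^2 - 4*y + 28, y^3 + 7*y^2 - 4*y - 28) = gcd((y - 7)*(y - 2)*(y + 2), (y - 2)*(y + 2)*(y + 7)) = y^2 - 4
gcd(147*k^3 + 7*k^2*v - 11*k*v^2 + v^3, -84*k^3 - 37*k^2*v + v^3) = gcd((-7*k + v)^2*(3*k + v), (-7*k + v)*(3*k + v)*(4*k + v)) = -21*k^2 - 4*k*v + v^2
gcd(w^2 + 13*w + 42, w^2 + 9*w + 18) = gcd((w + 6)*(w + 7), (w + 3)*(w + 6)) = w + 6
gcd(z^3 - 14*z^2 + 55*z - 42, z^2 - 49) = z - 7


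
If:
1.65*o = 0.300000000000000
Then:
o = 0.18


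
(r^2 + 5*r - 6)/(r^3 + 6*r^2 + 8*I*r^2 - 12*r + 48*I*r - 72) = (r - 1)/(r^2 + 8*I*r - 12)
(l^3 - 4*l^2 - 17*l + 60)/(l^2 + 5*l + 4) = (l^2 - 8*l + 15)/(l + 1)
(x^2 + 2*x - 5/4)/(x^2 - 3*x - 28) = (-x^2 - 2*x + 5/4)/(-x^2 + 3*x + 28)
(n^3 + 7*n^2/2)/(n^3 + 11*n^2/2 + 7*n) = n/(n + 2)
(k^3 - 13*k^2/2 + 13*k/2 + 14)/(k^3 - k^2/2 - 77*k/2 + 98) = (k + 1)/(k + 7)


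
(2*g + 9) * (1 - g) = -2*g^2 - 7*g + 9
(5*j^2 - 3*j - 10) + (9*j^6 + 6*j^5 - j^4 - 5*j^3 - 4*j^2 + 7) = 9*j^6 + 6*j^5 - j^4 - 5*j^3 + j^2 - 3*j - 3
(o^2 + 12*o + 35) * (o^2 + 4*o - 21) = o^4 + 16*o^3 + 62*o^2 - 112*o - 735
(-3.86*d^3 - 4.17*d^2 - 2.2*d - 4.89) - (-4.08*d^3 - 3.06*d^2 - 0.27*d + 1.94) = 0.22*d^3 - 1.11*d^2 - 1.93*d - 6.83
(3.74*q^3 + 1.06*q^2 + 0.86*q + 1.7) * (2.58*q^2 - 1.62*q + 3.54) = 9.6492*q^5 - 3.324*q^4 + 13.7412*q^3 + 6.7452*q^2 + 0.2904*q + 6.018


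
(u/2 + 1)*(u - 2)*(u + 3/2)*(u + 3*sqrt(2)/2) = u^4/2 + 3*u^3/4 + 3*sqrt(2)*u^3/4 - 2*u^2 + 9*sqrt(2)*u^2/8 - 3*sqrt(2)*u - 3*u - 9*sqrt(2)/2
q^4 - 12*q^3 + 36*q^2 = q^2*(q - 6)^2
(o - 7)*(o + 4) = o^2 - 3*o - 28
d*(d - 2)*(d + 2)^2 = d^4 + 2*d^3 - 4*d^2 - 8*d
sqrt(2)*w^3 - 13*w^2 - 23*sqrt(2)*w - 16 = (w - 8*sqrt(2))*(w + sqrt(2))*(sqrt(2)*w + 1)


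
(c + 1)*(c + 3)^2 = c^3 + 7*c^2 + 15*c + 9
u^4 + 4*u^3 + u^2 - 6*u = u*(u - 1)*(u + 2)*(u + 3)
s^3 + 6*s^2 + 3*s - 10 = (s - 1)*(s + 2)*(s + 5)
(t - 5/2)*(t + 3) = t^2 + t/2 - 15/2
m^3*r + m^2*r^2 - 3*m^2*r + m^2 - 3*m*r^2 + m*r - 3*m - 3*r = (m - 3)*(m + r)*(m*r + 1)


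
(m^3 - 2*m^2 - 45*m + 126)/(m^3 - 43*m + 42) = (m - 3)/(m - 1)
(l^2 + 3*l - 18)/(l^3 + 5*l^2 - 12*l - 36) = 1/(l + 2)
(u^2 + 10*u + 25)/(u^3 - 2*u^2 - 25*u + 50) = (u + 5)/(u^2 - 7*u + 10)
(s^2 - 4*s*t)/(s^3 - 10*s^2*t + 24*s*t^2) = 1/(s - 6*t)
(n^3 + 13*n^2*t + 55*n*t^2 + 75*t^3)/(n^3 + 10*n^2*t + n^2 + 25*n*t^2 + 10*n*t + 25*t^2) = (n + 3*t)/(n + 1)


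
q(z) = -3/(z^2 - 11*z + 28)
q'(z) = -3*(11 - 2*z)/(z^2 - 11*z + 28)^2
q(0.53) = -0.13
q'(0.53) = -0.06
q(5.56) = 1.34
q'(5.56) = 0.07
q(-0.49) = -0.09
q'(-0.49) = -0.03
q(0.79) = -0.15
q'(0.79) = -0.07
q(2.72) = -0.55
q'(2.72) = -0.56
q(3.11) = -0.87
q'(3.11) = -1.20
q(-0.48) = -0.09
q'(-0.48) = -0.03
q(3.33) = -1.22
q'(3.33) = -2.15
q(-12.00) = -0.00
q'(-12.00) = 0.00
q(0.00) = -0.11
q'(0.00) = -0.04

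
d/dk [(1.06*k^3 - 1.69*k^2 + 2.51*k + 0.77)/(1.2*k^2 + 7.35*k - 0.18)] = (1.272*k^4 + 15.582*k^3 - 16.0059*k^2 - 1.2396*k - 6.1113)/(1.44*k^4 + 17.64*k^3 + 53.5905*k^2 - 2.646*k + 0.0324)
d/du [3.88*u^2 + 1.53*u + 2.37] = 7.76*u + 1.53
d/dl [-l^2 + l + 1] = 1 - 2*l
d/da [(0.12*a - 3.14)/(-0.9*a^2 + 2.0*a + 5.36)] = (0.108*a^2 - 5.652*a + 6.9232)/(0.81*a^4 - 3.6*a^3 - 5.648*a^2 + 21.44*a + 28.7296)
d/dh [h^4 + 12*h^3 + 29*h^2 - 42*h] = 4*h^3 + 36*h^2 + 58*h - 42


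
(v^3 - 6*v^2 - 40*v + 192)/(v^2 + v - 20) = (v^2 - 2*v - 48)/(v + 5)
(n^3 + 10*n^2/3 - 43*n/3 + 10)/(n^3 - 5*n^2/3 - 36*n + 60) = (n - 1)/(n - 6)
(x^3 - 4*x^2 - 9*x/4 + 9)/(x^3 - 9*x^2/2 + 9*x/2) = (x^2 - 5*x/2 - 6)/(x*(x - 3))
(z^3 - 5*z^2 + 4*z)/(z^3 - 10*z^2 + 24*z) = (z - 1)/(z - 6)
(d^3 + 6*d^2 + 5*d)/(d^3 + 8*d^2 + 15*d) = (d + 1)/(d + 3)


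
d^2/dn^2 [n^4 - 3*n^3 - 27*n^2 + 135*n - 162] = 12*n^2 - 18*n - 54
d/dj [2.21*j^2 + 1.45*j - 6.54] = 4.42*j + 1.45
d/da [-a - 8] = -1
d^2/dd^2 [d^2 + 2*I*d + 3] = 2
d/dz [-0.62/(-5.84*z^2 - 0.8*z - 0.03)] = (-7.2416*z - 0.496)/(5.84*z^2 + 0.8*z + 0.03)^2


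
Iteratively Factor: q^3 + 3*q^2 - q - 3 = (q - 1)*(q^2 + 4*q + 3) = (q - 1)*(q + 3)*(q + 1)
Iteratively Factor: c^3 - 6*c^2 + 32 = (c - 4)*(c^2 - 2*c - 8) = (c - 4)^2*(c + 2)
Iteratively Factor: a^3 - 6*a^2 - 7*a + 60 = (a - 5)*(a^2 - a - 12) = (a - 5)*(a + 3)*(a - 4)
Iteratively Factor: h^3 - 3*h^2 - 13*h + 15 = (h - 1)*(h^2 - 2*h - 15) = (h - 5)*(h - 1)*(h + 3)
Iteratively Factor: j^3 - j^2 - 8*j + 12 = (j - 2)*(j^2 + j - 6) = (j - 2)^2*(j + 3)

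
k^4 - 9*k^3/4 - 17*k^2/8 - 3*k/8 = k*(k - 3)*(k + 1/4)*(k + 1/2)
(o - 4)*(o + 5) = o^2 + o - 20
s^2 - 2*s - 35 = (s - 7)*(s + 5)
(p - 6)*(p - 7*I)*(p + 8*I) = p^3 - 6*p^2 + I*p^2 + 56*p - 6*I*p - 336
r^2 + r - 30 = (r - 5)*(r + 6)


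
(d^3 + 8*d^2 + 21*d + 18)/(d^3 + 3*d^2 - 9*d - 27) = (d + 2)/(d - 3)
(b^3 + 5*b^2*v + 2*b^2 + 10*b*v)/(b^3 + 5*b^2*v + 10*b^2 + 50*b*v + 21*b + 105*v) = b*(b + 2)/(b^2 + 10*b + 21)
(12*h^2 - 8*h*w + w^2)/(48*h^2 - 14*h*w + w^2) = (-2*h + w)/(-8*h + w)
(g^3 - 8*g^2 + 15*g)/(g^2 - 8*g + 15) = g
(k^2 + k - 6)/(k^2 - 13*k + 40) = (k^2 + k - 6)/(k^2 - 13*k + 40)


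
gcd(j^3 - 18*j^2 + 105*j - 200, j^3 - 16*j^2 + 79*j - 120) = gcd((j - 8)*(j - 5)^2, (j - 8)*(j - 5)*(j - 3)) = j^2 - 13*j + 40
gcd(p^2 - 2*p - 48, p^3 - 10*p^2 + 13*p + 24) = p - 8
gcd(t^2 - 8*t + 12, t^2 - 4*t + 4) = t - 2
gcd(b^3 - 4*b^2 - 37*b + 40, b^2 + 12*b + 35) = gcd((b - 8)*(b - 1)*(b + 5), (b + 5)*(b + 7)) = b + 5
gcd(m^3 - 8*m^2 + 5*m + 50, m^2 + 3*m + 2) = m + 2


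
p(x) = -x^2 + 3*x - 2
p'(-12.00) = 27.00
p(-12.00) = -182.00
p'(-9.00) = 21.00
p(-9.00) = -110.00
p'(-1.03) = 5.06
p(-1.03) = -6.15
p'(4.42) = -5.84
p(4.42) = -8.28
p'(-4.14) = 11.28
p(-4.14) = -31.56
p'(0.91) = 1.18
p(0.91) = -0.10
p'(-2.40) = 7.80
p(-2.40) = -14.96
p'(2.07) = -1.14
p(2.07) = -0.07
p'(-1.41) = 5.82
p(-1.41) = -8.22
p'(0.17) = 2.66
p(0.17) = -1.52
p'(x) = 3 - 2*x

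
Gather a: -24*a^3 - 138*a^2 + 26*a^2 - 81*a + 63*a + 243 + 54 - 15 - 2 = -24*a^3 - 112*a^2 - 18*a + 280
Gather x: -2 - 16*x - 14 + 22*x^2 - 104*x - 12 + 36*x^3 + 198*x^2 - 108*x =36*x^3 + 220*x^2 - 228*x - 28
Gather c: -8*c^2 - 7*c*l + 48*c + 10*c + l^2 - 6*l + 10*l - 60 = -8*c^2 + c*(58 - 7*l) + l^2 + 4*l - 60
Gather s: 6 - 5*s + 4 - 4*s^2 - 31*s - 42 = -4*s^2 - 36*s - 32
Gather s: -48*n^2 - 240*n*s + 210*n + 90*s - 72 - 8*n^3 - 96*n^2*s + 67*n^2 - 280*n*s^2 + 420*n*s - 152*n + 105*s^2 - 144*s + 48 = -8*n^3 + 19*n^2 + 58*n + s^2*(105 - 280*n) + s*(-96*n^2 + 180*n - 54) - 24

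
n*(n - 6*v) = n^2 - 6*n*v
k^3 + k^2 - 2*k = k*(k - 1)*(k + 2)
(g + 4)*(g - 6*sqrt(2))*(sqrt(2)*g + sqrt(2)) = sqrt(2)*g^3 - 12*g^2 + 5*sqrt(2)*g^2 - 60*g + 4*sqrt(2)*g - 48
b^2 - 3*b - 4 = (b - 4)*(b + 1)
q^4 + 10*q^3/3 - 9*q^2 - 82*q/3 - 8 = (q - 3)*(q + 1/3)*(q + 2)*(q + 4)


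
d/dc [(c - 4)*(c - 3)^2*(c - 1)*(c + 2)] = 5*c^4 - 36*c^3 + 63*c^2 + 34*c - 102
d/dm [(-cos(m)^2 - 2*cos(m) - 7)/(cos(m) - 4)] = (cos(m)^2 - 8*cos(m) - 15)*sin(m)/(cos(m) - 4)^2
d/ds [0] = 0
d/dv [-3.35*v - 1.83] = -3.35000000000000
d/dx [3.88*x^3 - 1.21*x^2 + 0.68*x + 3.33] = 11.64*x^2 - 2.42*x + 0.68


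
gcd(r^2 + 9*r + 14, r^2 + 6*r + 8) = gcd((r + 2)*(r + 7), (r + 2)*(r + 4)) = r + 2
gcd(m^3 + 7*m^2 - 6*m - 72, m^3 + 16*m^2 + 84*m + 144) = m^2 + 10*m + 24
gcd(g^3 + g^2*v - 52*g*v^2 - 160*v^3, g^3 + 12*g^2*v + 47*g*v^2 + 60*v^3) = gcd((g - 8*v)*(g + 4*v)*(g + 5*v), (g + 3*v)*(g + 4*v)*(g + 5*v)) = g^2 + 9*g*v + 20*v^2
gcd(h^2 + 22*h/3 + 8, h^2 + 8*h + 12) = h + 6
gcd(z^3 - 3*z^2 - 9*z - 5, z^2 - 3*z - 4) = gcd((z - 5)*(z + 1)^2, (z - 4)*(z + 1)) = z + 1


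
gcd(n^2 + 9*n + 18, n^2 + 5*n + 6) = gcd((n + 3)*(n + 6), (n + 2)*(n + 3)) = n + 3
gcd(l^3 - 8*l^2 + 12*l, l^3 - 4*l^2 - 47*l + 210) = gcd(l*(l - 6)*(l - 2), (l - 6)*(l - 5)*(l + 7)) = l - 6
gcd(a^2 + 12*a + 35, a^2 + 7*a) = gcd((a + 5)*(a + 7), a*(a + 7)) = a + 7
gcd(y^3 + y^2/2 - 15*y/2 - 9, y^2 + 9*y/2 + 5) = y + 2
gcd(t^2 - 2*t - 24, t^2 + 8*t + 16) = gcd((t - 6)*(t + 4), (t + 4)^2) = t + 4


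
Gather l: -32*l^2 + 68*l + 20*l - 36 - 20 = -32*l^2 + 88*l - 56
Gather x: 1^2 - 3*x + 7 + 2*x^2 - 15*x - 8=2*x^2 - 18*x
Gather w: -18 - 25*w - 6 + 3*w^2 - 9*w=3*w^2 - 34*w - 24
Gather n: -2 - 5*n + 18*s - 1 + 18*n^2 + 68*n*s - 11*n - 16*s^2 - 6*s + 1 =18*n^2 + n*(68*s - 16) - 16*s^2 + 12*s - 2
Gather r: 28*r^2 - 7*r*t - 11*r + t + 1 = 28*r^2 + r*(-7*t - 11) + t + 1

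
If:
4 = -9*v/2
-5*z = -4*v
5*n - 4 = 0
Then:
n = 4/5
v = -8/9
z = -32/45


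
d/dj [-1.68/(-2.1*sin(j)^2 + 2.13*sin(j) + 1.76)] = (3.5784 - 7.056*sin(j))*cos(j)/(-2.1*sin(j)^2 + 2.13*sin(j) + 1.76)^2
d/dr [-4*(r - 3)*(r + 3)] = -8*r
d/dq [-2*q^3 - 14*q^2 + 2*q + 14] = -6*q^2 - 28*q + 2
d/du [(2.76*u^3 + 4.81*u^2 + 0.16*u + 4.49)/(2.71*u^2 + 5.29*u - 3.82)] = (7.4796*u^4 + 29.2008*u^3 - 6.6183*u^2 - 61.0842*u - 24.3633)/(7.3441*u^4 + 28.6718*u^3 + 7.2797*u^2 - 40.4156*u + 14.5924)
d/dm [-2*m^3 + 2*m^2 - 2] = 2*m*(2 - 3*m)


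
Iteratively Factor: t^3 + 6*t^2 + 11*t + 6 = (t + 3)*(t^2 + 3*t + 2) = (t + 2)*(t + 3)*(t + 1)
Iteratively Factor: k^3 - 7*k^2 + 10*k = (k - 5)*(k^2 - 2*k) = (k - 5)*(k - 2)*(k)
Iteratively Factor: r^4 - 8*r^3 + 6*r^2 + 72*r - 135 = (r - 3)*(r^3 - 5*r^2 - 9*r + 45) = (r - 3)*(r + 3)*(r^2 - 8*r + 15) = (r - 3)^2*(r + 3)*(r - 5)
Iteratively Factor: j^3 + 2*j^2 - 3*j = (j)*(j^2 + 2*j - 3) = j*(j + 3)*(j - 1)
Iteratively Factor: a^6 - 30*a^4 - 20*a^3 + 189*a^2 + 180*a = (a - 5)*(a^5 + 5*a^4 - 5*a^3 - 45*a^2 - 36*a) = (a - 5)*(a - 3)*(a^4 + 8*a^3 + 19*a^2 + 12*a) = (a - 5)*(a - 3)*(a + 1)*(a^3 + 7*a^2 + 12*a) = (a - 5)*(a - 3)*(a + 1)*(a + 4)*(a^2 + 3*a) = (a - 5)*(a - 3)*(a + 1)*(a + 3)*(a + 4)*(a)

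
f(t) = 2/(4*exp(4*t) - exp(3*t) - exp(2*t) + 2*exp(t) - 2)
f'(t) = 2*(-16*exp(4*t) + 3*exp(3*t) + 2*exp(2*t) - 2*exp(t))/(4*exp(4*t) - exp(3*t) - exp(2*t) + 2*exp(t) - 2)^2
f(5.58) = 0.00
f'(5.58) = -0.00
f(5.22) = 0.00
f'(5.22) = -0.00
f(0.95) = 0.01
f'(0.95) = -0.05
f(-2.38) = -1.10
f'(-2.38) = -0.10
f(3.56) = 0.00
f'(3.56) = -0.00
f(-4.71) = -1.01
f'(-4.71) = -0.01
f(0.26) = 0.25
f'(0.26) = -1.17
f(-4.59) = -1.01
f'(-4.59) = -0.01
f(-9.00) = -1.00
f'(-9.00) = 0.00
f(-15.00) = -1.00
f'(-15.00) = 0.00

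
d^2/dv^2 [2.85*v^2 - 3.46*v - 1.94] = 5.70000000000000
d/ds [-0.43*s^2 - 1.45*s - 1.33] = -0.86*s - 1.45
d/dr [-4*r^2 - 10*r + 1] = -8*r - 10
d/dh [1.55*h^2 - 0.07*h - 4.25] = 3.1*h - 0.07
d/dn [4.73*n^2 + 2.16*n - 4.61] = 9.46*n + 2.16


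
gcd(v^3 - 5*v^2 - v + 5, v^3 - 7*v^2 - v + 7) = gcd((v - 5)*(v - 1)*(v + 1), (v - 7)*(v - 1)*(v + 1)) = v^2 - 1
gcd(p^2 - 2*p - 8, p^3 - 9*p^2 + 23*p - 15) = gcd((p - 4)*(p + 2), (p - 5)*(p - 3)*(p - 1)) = 1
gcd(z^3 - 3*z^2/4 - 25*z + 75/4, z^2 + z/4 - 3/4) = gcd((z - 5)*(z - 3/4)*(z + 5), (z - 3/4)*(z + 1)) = z - 3/4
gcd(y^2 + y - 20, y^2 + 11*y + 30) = y + 5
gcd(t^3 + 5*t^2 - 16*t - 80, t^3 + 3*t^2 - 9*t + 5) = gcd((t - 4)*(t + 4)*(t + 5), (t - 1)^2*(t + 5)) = t + 5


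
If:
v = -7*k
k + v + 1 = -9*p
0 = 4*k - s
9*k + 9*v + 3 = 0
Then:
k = 1/18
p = -2/27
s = 2/9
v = -7/18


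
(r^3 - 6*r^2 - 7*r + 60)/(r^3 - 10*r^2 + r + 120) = (r - 4)/(r - 8)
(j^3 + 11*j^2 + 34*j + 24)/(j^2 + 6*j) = j + 5 + 4/j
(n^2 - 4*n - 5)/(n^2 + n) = (n - 5)/n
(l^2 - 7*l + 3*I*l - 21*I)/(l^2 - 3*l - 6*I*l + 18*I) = (l^2 + l*(-7 + 3*I) - 21*I)/(l^2 + l*(-3 - 6*I) + 18*I)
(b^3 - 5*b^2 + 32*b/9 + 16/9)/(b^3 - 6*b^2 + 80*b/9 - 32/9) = (3*b + 1)/(3*b - 2)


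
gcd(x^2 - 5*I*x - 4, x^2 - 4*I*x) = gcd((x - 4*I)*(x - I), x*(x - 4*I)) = x - 4*I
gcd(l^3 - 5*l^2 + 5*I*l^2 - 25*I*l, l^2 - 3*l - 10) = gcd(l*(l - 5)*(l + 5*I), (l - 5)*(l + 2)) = l - 5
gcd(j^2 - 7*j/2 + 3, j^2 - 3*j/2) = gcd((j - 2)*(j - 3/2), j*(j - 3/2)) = j - 3/2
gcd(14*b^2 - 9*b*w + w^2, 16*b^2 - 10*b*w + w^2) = -2*b + w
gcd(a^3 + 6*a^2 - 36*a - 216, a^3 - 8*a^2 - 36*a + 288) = a^2 - 36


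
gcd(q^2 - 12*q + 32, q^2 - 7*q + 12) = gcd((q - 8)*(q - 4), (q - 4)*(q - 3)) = q - 4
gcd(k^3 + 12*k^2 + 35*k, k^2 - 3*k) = k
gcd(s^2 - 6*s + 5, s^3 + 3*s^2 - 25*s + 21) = s - 1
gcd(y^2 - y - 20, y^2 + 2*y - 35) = y - 5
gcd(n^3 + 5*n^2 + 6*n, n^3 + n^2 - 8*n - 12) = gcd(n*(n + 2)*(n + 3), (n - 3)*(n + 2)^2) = n + 2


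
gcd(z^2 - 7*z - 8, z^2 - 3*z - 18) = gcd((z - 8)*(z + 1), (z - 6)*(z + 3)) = 1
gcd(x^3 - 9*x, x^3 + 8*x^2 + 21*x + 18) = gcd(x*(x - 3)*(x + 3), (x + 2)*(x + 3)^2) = x + 3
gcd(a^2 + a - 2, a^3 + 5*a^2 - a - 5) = a - 1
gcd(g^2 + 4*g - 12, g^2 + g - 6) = g - 2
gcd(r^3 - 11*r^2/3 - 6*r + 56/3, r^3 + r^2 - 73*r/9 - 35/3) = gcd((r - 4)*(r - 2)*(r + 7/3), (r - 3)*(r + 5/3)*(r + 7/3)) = r + 7/3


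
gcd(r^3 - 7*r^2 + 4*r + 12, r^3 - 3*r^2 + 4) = r^2 - r - 2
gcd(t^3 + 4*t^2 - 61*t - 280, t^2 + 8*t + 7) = t + 7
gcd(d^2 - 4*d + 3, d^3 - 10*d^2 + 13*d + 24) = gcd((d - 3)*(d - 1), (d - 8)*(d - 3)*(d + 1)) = d - 3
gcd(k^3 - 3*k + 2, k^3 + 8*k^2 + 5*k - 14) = k^2 + k - 2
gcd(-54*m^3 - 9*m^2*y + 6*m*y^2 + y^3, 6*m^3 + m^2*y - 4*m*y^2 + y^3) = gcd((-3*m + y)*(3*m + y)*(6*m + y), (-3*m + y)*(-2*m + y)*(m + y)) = -3*m + y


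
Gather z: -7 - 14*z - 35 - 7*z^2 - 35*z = -7*z^2 - 49*z - 42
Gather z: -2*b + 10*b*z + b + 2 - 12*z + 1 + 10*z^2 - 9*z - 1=-b + 10*z^2 + z*(10*b - 21) + 2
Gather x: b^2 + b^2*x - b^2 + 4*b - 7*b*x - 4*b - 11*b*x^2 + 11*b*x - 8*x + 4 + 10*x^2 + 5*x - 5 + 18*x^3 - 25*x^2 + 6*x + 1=18*x^3 + x^2*(-11*b - 15) + x*(b^2 + 4*b + 3)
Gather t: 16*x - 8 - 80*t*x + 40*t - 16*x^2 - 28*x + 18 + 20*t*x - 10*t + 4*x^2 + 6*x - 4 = t*(30 - 60*x) - 12*x^2 - 6*x + 6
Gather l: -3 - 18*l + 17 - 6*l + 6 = 20 - 24*l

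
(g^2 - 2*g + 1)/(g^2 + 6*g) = (g^2 - 2*g + 1)/(g*(g + 6))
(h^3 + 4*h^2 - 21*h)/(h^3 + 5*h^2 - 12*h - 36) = h*(h + 7)/(h^2 + 8*h + 12)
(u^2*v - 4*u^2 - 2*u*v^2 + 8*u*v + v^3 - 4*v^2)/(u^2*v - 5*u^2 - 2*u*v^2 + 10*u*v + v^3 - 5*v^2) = (v - 4)/(v - 5)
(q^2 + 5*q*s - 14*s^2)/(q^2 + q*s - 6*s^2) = (q + 7*s)/(q + 3*s)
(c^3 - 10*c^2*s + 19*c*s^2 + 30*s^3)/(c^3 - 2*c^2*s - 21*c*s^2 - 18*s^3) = (c - 5*s)/(c + 3*s)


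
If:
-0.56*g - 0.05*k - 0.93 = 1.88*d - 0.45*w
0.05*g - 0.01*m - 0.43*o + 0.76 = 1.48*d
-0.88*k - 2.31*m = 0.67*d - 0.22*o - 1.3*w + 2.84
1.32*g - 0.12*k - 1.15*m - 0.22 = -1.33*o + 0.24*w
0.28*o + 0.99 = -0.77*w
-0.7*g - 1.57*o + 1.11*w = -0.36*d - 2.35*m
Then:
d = -0.20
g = -1.70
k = -10.85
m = 2.00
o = 2.22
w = -2.09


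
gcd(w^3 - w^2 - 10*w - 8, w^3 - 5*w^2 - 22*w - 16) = w^2 + 3*w + 2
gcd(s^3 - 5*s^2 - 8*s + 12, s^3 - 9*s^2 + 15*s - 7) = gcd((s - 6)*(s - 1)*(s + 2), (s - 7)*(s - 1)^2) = s - 1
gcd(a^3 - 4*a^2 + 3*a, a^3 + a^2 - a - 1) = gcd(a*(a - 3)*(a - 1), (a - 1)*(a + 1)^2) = a - 1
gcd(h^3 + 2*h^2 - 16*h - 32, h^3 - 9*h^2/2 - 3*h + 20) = h^2 - 2*h - 8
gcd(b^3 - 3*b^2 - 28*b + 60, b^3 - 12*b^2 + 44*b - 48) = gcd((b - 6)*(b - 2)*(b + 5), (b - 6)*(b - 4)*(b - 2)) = b^2 - 8*b + 12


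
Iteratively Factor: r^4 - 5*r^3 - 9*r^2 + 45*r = (r - 5)*(r^3 - 9*r) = r*(r - 5)*(r^2 - 9) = r*(r - 5)*(r + 3)*(r - 3)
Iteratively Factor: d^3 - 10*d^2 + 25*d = (d)*(d^2 - 10*d + 25) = d*(d - 5)*(d - 5)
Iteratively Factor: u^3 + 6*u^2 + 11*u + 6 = (u + 3)*(u^2 + 3*u + 2) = (u + 1)*(u + 3)*(u + 2)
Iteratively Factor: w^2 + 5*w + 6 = (w + 3)*(w + 2)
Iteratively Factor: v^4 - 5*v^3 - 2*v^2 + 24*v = (v + 2)*(v^3 - 7*v^2 + 12*v) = (v - 4)*(v + 2)*(v^2 - 3*v) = (v - 4)*(v - 3)*(v + 2)*(v)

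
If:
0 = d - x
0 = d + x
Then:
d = 0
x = 0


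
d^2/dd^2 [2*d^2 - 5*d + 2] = 4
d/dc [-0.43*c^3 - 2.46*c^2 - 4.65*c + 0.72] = -1.29*c^2 - 4.92*c - 4.65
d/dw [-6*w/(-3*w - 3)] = 2/(w + 1)^2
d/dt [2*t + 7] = 2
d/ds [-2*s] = -2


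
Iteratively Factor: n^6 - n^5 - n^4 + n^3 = (n)*(n^5 - n^4 - n^3 + n^2) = n*(n - 1)*(n^4 - n^2) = n^2*(n - 1)*(n^3 - n) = n^2*(n - 1)^2*(n^2 + n) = n^3*(n - 1)^2*(n + 1)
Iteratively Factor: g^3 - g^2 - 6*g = (g)*(g^2 - g - 6) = g*(g + 2)*(g - 3)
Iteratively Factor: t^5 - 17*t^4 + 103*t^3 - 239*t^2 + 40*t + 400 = (t - 5)*(t^4 - 12*t^3 + 43*t^2 - 24*t - 80) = (t - 5)*(t - 4)*(t^3 - 8*t^2 + 11*t + 20) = (t - 5)^2*(t - 4)*(t^2 - 3*t - 4) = (t - 5)^2*(t - 4)*(t + 1)*(t - 4)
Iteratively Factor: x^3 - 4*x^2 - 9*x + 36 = (x - 4)*(x^2 - 9) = (x - 4)*(x - 3)*(x + 3)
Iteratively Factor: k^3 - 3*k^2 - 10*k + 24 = (k + 3)*(k^2 - 6*k + 8) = (k - 2)*(k + 3)*(k - 4)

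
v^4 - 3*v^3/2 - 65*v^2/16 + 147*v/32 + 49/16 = (v - 2)*(v - 7/4)*(v + 1/2)*(v + 7/4)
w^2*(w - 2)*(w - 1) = w^4 - 3*w^3 + 2*w^2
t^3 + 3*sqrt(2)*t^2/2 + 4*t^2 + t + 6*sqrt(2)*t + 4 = (t + 4)*(t + sqrt(2)/2)*(t + sqrt(2))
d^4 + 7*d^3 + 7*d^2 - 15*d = d*(d - 1)*(d + 3)*(d + 5)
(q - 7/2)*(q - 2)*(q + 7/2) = q^3 - 2*q^2 - 49*q/4 + 49/2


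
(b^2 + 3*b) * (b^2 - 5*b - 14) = b^4 - 2*b^3 - 29*b^2 - 42*b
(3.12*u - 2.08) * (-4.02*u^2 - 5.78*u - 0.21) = -12.5424*u^3 - 9.672*u^2 + 11.3672*u + 0.4368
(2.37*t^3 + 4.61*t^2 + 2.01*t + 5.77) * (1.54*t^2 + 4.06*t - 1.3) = 3.6498*t^5 + 16.7216*t^4 + 18.731*t^3 + 11.0534*t^2 + 20.8132*t - 7.501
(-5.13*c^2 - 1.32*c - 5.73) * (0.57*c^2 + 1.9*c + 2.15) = -2.9241*c^4 - 10.4994*c^3 - 16.8036*c^2 - 13.725*c - 12.3195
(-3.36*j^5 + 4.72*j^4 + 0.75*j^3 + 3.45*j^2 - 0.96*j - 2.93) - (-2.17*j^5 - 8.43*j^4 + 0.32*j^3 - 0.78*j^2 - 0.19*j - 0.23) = -1.19*j^5 + 13.15*j^4 + 0.43*j^3 + 4.23*j^2 - 0.77*j - 2.7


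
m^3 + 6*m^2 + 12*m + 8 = (m + 2)^3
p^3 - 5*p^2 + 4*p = p*(p - 4)*(p - 1)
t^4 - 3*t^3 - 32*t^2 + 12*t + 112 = (t - 7)*(t - 2)*(t + 2)*(t + 4)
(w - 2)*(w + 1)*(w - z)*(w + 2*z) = w^4 + w^3*z - w^3 - 2*w^2*z^2 - w^2*z - 2*w^2 + 2*w*z^2 - 2*w*z + 4*z^2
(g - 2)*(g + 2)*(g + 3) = g^3 + 3*g^2 - 4*g - 12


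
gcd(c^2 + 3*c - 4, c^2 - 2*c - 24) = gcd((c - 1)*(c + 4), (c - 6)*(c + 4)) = c + 4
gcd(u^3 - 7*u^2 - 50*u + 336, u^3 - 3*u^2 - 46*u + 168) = u^2 + u - 42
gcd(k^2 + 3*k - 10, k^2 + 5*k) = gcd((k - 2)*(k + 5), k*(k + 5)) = k + 5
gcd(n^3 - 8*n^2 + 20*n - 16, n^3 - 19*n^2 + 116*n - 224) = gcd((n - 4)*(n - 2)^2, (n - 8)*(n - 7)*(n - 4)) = n - 4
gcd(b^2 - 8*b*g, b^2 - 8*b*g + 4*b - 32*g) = b - 8*g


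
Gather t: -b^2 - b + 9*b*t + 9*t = -b^2 - b + t*(9*b + 9)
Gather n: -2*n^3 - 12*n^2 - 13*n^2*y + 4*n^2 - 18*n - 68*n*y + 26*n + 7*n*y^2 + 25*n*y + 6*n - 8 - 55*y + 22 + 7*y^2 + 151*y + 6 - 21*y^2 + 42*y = -2*n^3 + n^2*(-13*y - 8) + n*(7*y^2 - 43*y + 14) - 14*y^2 + 138*y + 20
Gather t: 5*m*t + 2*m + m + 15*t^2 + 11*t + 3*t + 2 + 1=3*m + 15*t^2 + t*(5*m + 14) + 3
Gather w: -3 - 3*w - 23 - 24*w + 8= -27*w - 18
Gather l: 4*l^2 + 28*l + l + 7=4*l^2 + 29*l + 7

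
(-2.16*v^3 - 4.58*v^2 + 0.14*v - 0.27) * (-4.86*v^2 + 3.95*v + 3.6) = 10.4976*v^5 + 13.7268*v^4 - 26.5474*v^3 - 14.6228*v^2 - 0.5625*v - 0.972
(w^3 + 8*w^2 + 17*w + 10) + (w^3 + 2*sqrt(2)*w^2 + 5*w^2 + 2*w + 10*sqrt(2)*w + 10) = 2*w^3 + 2*sqrt(2)*w^2 + 13*w^2 + 10*sqrt(2)*w + 19*w + 20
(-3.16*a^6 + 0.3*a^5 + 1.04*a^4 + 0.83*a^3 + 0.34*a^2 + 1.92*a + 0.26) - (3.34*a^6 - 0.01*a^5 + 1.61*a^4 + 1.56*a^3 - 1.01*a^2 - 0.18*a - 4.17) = -6.5*a^6 + 0.31*a^5 - 0.57*a^4 - 0.73*a^3 + 1.35*a^2 + 2.1*a + 4.43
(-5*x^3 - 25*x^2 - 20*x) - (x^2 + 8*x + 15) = -5*x^3 - 26*x^2 - 28*x - 15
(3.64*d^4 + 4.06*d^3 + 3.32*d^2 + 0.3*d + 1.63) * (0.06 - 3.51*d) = -12.7764*d^5 - 14.0322*d^4 - 11.4096*d^3 - 0.8538*d^2 - 5.7033*d + 0.0978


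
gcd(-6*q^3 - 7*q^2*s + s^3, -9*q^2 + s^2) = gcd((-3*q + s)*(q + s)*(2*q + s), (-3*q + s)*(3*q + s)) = 3*q - s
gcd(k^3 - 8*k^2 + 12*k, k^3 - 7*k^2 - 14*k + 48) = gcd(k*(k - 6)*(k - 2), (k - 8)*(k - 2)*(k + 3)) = k - 2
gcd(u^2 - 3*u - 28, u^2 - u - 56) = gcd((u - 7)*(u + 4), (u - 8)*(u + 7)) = 1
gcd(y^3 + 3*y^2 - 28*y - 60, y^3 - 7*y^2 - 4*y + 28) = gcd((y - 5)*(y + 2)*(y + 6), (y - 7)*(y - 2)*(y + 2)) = y + 2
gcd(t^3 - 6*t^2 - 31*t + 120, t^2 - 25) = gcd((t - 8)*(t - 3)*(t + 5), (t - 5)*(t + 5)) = t + 5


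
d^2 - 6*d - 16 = (d - 8)*(d + 2)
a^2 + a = a*(a + 1)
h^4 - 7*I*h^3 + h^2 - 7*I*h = h*(h - 7*I)*(h - I)*(h + I)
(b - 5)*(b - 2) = b^2 - 7*b + 10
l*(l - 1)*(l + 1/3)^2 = l^4 - l^3/3 - 5*l^2/9 - l/9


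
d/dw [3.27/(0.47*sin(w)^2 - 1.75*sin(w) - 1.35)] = (5.7225 - 3.0738*sin(w))*cos(w)/(-0.47*sin(w)^2 + 1.75*sin(w) + 1.35)^2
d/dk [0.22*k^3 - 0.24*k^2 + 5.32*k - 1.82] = 0.66*k^2 - 0.48*k + 5.32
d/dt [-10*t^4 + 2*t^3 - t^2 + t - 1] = -40*t^3 + 6*t^2 - 2*t + 1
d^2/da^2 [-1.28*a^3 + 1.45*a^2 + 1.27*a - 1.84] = 2.9 - 7.68*a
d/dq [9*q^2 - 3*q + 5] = 18*q - 3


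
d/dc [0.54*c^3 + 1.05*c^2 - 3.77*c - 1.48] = 1.62*c^2 + 2.1*c - 3.77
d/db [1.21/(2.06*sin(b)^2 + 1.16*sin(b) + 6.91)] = -(4.9852*sin(b) + 1.4036)*cos(b)/(2.06*sin(b)^2 + 1.16*sin(b) + 6.91)^2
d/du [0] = 0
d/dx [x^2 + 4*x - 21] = 2*x + 4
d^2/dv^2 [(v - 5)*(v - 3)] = 2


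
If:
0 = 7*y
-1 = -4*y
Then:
No Solution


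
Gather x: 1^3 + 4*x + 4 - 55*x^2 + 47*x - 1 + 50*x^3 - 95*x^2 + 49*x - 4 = 50*x^3 - 150*x^2 + 100*x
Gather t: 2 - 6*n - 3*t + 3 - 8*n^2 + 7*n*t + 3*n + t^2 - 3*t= -8*n^2 - 3*n + t^2 + t*(7*n - 6) + 5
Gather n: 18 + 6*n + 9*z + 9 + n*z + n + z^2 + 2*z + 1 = n*(z + 7) + z^2 + 11*z + 28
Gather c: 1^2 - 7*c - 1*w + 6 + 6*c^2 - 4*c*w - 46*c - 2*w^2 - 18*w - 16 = 6*c^2 + c*(-4*w - 53) - 2*w^2 - 19*w - 9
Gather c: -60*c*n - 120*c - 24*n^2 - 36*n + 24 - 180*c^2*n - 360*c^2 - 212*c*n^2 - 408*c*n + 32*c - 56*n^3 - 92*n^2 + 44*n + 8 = c^2*(-180*n - 360) + c*(-212*n^2 - 468*n - 88) - 56*n^3 - 116*n^2 + 8*n + 32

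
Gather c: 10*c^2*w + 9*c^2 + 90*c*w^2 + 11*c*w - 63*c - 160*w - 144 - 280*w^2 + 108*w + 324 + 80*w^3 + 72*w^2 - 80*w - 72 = c^2*(10*w + 9) + c*(90*w^2 + 11*w - 63) + 80*w^3 - 208*w^2 - 132*w + 108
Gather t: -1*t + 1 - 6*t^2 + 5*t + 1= -6*t^2 + 4*t + 2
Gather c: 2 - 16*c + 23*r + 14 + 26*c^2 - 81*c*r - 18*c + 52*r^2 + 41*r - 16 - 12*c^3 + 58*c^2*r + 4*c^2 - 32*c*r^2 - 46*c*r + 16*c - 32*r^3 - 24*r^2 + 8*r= -12*c^3 + c^2*(58*r + 30) + c*(-32*r^2 - 127*r - 18) - 32*r^3 + 28*r^2 + 72*r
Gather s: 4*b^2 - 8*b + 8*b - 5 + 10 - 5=4*b^2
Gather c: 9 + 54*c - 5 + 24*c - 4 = 78*c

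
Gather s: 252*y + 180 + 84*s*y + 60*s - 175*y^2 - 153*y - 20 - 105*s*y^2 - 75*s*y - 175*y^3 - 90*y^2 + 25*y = s*(-105*y^2 + 9*y + 60) - 175*y^3 - 265*y^2 + 124*y + 160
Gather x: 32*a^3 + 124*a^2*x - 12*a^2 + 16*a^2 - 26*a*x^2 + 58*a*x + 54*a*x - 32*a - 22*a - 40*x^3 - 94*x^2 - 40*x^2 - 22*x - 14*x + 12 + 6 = 32*a^3 + 4*a^2 - 54*a - 40*x^3 + x^2*(-26*a - 134) + x*(124*a^2 + 112*a - 36) + 18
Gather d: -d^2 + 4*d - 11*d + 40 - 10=-d^2 - 7*d + 30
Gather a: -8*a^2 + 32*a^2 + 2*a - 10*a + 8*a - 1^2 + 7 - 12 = 24*a^2 - 6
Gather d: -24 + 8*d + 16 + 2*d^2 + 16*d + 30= 2*d^2 + 24*d + 22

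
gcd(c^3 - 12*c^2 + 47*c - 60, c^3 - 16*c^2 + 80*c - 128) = c - 4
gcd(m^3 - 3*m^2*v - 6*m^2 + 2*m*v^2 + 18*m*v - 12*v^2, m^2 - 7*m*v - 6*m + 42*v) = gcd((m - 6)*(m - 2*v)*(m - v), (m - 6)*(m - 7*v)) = m - 6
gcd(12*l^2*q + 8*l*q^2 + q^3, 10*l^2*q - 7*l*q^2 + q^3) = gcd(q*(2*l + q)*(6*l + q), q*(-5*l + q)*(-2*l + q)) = q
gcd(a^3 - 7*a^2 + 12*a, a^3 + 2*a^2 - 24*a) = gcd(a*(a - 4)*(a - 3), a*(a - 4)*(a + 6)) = a^2 - 4*a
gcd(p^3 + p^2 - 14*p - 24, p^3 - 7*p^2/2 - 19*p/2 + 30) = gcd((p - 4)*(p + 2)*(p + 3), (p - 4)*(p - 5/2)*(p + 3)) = p^2 - p - 12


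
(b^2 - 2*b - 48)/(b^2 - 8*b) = (b + 6)/b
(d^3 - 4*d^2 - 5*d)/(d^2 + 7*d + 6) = d*(d - 5)/(d + 6)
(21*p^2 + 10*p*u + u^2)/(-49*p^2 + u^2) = (-3*p - u)/(7*p - u)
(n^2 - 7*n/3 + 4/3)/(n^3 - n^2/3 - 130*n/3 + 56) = (n - 1)/(n^2 + n - 42)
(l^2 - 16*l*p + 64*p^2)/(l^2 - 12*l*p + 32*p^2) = (-l + 8*p)/(-l + 4*p)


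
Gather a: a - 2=a - 2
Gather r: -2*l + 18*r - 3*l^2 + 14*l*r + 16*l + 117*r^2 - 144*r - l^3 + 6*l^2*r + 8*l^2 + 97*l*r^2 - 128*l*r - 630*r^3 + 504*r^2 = -l^3 + 5*l^2 + 14*l - 630*r^3 + r^2*(97*l + 621) + r*(6*l^2 - 114*l - 126)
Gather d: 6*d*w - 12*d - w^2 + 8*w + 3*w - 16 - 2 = d*(6*w - 12) - w^2 + 11*w - 18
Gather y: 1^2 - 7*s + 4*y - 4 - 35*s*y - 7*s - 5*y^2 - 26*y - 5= -14*s - 5*y^2 + y*(-35*s - 22) - 8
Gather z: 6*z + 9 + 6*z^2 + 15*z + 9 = 6*z^2 + 21*z + 18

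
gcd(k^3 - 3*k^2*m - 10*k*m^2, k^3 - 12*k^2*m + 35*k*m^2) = k^2 - 5*k*m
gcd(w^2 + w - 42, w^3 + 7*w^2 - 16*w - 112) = w + 7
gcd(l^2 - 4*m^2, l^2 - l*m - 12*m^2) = 1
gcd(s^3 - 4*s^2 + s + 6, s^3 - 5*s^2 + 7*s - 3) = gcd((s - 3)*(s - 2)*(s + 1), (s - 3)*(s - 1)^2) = s - 3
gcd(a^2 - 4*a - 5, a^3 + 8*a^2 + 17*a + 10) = a + 1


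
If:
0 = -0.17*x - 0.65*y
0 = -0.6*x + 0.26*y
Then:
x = 0.00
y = 0.00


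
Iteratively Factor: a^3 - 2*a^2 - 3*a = (a + 1)*(a^2 - 3*a) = (a - 3)*(a + 1)*(a)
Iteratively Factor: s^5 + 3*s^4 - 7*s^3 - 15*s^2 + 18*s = (s - 1)*(s^4 + 4*s^3 - 3*s^2 - 18*s) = (s - 2)*(s - 1)*(s^3 + 6*s^2 + 9*s) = (s - 2)*(s - 1)*(s + 3)*(s^2 + 3*s) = (s - 2)*(s - 1)*(s + 3)^2*(s)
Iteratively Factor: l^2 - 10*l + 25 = (l - 5)*(l - 5)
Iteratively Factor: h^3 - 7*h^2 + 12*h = (h)*(h^2 - 7*h + 12) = h*(h - 4)*(h - 3)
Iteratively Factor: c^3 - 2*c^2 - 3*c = (c + 1)*(c^2 - 3*c) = (c - 3)*(c + 1)*(c)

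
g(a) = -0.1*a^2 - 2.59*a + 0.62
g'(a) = -0.2*a - 2.59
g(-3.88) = 9.16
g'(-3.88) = -1.81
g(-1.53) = 4.35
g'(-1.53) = -2.28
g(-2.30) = 6.05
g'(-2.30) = -2.13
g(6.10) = -18.90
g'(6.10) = -3.81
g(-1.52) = 4.33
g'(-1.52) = -2.29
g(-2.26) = 5.96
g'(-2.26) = -2.14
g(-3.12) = 7.73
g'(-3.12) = -1.97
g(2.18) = -5.50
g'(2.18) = -3.03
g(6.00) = -18.52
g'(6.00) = -3.79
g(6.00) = -18.52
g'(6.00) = -3.79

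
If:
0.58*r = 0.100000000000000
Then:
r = 0.17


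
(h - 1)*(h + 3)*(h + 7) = h^3 + 9*h^2 + 11*h - 21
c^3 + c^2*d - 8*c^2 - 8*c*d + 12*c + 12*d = (c - 6)*(c - 2)*(c + d)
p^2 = p^2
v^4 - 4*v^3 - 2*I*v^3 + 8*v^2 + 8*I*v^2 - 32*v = v*(v - 4)*(v - 4*I)*(v + 2*I)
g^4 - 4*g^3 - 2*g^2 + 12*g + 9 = (g - 3)^2*(g + 1)^2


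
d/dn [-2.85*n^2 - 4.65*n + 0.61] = -5.7*n - 4.65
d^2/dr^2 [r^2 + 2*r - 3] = 2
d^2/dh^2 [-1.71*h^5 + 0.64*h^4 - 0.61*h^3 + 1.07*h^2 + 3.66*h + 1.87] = -34.2*h^3 + 7.68*h^2 - 3.66*h + 2.14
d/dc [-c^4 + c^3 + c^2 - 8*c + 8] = -4*c^3 + 3*c^2 + 2*c - 8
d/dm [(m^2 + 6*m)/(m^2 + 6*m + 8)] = 16*(m + 3)/(m^4 + 12*m^3 + 52*m^2 + 96*m + 64)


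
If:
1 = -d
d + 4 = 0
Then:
No Solution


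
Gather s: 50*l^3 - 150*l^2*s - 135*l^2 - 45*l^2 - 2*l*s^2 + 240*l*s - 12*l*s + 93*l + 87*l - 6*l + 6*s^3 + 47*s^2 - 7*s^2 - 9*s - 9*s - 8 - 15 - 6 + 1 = 50*l^3 - 180*l^2 + 174*l + 6*s^3 + s^2*(40 - 2*l) + s*(-150*l^2 + 228*l - 18) - 28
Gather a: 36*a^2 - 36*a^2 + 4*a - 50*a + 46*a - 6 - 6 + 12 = 0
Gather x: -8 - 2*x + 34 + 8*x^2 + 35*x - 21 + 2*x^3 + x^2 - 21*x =2*x^3 + 9*x^2 + 12*x + 5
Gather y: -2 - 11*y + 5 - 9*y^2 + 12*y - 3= -9*y^2 + y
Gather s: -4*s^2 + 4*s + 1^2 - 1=-4*s^2 + 4*s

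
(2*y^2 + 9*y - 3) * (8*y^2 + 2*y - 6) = 16*y^4 + 76*y^3 - 18*y^2 - 60*y + 18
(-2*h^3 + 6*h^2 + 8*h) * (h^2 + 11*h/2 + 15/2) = -2*h^5 - 5*h^4 + 26*h^3 + 89*h^2 + 60*h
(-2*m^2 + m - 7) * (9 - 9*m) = 18*m^3 - 27*m^2 + 72*m - 63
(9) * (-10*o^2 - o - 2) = -90*o^2 - 9*o - 18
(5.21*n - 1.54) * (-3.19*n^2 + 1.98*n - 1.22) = -16.6199*n^3 + 15.2284*n^2 - 9.4054*n + 1.8788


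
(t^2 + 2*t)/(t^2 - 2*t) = (t + 2)/(t - 2)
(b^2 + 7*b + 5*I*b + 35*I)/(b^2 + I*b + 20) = (b + 7)/(b - 4*I)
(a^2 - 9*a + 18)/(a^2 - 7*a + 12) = (a - 6)/(a - 4)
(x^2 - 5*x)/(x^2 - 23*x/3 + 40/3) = 3*x/(3*x - 8)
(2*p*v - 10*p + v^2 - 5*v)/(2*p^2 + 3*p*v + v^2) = (v - 5)/(p + v)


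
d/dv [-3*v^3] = -9*v^2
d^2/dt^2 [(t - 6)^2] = 2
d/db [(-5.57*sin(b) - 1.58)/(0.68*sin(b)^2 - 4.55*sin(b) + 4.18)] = (3.7876*sin(b)^2 + 2.1488*sin(b) - 30.4716)*cos(b)/(0.4624*sin(b)^4 - 6.188*sin(b)^3 + 26.3873*sin(b)^2 - 38.038*sin(b) + 17.4724)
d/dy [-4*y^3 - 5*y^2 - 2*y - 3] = -12*y^2 - 10*y - 2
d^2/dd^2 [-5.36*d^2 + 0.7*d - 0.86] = -10.7200000000000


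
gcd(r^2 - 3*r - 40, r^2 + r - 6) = 1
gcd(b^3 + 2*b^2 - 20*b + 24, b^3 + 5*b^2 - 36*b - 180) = b + 6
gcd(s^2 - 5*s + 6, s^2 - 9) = s - 3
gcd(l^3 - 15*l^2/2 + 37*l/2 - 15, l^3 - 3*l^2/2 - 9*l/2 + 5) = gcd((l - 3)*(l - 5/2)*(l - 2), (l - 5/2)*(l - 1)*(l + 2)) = l - 5/2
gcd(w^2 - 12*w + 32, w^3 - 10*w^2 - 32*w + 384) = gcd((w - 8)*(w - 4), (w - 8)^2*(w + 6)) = w - 8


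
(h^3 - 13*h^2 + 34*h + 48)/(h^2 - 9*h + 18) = (h^2 - 7*h - 8)/(h - 3)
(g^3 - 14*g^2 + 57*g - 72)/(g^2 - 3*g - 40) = (g^2 - 6*g + 9)/(g + 5)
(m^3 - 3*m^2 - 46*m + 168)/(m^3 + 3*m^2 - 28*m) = (m - 6)/m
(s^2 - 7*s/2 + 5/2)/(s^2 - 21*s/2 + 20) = (s - 1)/(s - 8)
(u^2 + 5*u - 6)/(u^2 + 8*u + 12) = (u - 1)/(u + 2)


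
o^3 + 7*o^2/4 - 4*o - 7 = (o - 2)*(o + 7/4)*(o + 2)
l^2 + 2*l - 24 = (l - 4)*(l + 6)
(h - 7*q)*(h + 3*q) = h^2 - 4*h*q - 21*q^2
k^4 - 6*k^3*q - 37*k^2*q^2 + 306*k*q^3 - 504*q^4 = (k - 6*q)*(k - 4*q)*(k - 3*q)*(k + 7*q)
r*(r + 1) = r^2 + r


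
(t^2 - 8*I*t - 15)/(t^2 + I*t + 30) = (t - 3*I)/(t + 6*I)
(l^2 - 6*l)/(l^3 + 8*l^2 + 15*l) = (l - 6)/(l^2 + 8*l + 15)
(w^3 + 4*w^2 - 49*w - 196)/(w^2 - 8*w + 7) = (w^2 + 11*w + 28)/(w - 1)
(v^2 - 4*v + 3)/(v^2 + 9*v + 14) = (v^2 - 4*v + 3)/(v^2 + 9*v + 14)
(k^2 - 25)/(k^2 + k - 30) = (k + 5)/(k + 6)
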